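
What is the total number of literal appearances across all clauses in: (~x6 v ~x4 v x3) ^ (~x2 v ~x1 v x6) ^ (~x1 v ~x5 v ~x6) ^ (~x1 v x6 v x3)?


Clause lengths: 3, 3, 3, 3.
Sum = 3 + 3 + 3 + 3 = 12.

12


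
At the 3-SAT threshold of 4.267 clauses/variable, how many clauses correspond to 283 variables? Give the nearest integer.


The 3-SAT phase transition occurs at approximately 4.267 clauses per variable.
m = 4.267 * 283 = 1207.561.
Rounded to nearest integer: 1208.

1208


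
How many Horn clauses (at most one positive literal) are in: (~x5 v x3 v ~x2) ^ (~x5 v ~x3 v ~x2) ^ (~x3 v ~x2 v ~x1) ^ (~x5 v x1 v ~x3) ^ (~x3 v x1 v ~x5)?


A Horn clause has at most one positive literal.
Clause 1: 1 positive lit(s) -> Horn
Clause 2: 0 positive lit(s) -> Horn
Clause 3: 0 positive lit(s) -> Horn
Clause 4: 1 positive lit(s) -> Horn
Clause 5: 1 positive lit(s) -> Horn
Total Horn clauses = 5.

5


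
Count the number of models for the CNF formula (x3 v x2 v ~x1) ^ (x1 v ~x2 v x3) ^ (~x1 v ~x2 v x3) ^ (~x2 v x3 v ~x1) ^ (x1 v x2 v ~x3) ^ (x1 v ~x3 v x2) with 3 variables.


Enumerate all 8 truth assignments over 3 variables.
Test each against every clause.
Satisfying assignments found: 4.

4


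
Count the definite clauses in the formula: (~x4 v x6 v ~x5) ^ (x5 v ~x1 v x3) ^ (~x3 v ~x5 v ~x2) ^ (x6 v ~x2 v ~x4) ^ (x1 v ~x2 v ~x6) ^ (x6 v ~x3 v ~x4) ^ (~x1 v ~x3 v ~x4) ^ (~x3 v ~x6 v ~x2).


A definite clause has exactly one positive literal.
Clause 1: 1 positive -> definite
Clause 2: 2 positive -> not definite
Clause 3: 0 positive -> not definite
Clause 4: 1 positive -> definite
Clause 5: 1 positive -> definite
Clause 6: 1 positive -> definite
Clause 7: 0 positive -> not definite
Clause 8: 0 positive -> not definite
Definite clause count = 4.

4


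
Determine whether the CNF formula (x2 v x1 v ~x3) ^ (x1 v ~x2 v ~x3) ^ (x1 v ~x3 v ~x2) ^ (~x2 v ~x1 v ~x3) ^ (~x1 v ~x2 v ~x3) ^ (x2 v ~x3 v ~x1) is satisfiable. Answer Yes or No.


Check all 8 possible truth assignments.
Number of satisfying assignments found: 4.
The formula is satisfiable.

Yes


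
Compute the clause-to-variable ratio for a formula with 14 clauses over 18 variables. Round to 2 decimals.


Clause-to-variable ratio = clauses / variables.
14 / 18 = 0.78.

0.78


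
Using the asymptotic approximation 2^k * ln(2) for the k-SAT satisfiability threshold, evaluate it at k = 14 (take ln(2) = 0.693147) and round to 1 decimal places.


Using the asymptotic formula: threshold ~ 2^k * ln(2).
2^14 = 16384.
16384 * 0.693147 = 11356.5.

11356.5


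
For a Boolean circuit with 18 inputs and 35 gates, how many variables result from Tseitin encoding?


The Tseitin transformation introduces one auxiliary variable per gate.
Total variables = inputs + gates = 18 + 35 = 53.

53


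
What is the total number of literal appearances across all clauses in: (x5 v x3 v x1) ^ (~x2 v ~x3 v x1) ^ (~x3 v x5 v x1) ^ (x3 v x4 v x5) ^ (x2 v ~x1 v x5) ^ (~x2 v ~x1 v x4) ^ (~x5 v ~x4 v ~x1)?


Clause lengths: 3, 3, 3, 3, 3, 3, 3.
Sum = 3 + 3 + 3 + 3 + 3 + 3 + 3 = 21.

21


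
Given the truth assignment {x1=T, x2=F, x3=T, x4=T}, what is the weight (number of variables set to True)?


The weight is the number of variables assigned True.
True variables: x1, x3, x4.
Weight = 3.

3


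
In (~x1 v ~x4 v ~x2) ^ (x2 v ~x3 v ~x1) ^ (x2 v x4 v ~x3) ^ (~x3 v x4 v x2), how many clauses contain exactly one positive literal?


A definite clause has exactly one positive literal.
Clause 1: 0 positive -> not definite
Clause 2: 1 positive -> definite
Clause 3: 2 positive -> not definite
Clause 4: 2 positive -> not definite
Definite clause count = 1.

1


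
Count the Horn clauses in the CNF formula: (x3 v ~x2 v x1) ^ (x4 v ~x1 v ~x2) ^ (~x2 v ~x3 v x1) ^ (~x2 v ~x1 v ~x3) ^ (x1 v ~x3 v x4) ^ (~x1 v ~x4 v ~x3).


A Horn clause has at most one positive literal.
Clause 1: 2 positive lit(s) -> not Horn
Clause 2: 1 positive lit(s) -> Horn
Clause 3: 1 positive lit(s) -> Horn
Clause 4: 0 positive lit(s) -> Horn
Clause 5: 2 positive lit(s) -> not Horn
Clause 6: 0 positive lit(s) -> Horn
Total Horn clauses = 4.

4


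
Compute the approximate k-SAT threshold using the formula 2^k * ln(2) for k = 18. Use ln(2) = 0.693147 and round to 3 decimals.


Using the asymptotic formula: threshold ~ 2^k * ln(2).
2^18 = 262144.
262144 * 0.693147 = 181704.327.

181704.327


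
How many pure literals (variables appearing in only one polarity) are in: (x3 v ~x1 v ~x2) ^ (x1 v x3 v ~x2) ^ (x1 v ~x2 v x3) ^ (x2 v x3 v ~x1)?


A pure literal appears in only one polarity across all clauses.
Pure literals: x3 (positive only).
Count = 1.

1


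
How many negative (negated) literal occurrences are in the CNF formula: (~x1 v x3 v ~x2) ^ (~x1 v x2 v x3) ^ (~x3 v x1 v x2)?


Scan each clause for negated literals.
Clause 1: 2 negative; Clause 2: 1 negative; Clause 3: 1 negative.
Total negative literal occurrences = 4.

4


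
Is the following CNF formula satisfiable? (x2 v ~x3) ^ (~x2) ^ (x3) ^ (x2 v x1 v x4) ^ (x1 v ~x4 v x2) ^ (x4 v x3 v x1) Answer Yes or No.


Check all 16 possible truth assignments.
Number of satisfying assignments found: 0.
The formula is unsatisfiable.

No


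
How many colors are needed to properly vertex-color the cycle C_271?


An odd cycle cannot be 2-colored: alternating two colors around the cycle returns to the start with a conflict.
Since 271 is odd, three colors are required (and three suffice).
Chromatic number = 3.

3


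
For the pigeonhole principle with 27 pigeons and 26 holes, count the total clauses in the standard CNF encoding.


The PHP encoding has two parts:
1) At-least-one-hole clauses: 27 (one per pigeon, each with 26 literals).
2) At-most-one-pigeon-per-hole clauses: 26 holes * C(27,2) = 26 * 351 = 9126.
Total clauses = 27 + 9126 = 9153.

9153


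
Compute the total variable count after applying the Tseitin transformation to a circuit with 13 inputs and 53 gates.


The Tseitin transformation introduces one auxiliary variable per gate.
Total variables = inputs + gates = 13 + 53 = 66.

66


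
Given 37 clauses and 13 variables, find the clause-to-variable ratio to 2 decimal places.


Clause-to-variable ratio = clauses / variables.
37 / 13 = 2.85.

2.85


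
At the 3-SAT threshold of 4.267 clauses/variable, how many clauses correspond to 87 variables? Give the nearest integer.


The 3-SAT phase transition occurs at approximately 4.267 clauses per variable.
m = 4.267 * 87 = 371.229.
Rounded to nearest integer: 371.

371


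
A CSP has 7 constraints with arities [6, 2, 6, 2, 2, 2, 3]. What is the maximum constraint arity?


The arities are: 6, 2, 6, 2, 2, 2, 3.
Scan for the maximum value.
Maximum arity = 6.

6


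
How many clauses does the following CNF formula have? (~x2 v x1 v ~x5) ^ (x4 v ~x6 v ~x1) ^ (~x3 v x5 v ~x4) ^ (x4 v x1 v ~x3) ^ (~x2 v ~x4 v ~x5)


Each group enclosed in parentheses joined by ^ is one clause.
Counting the conjuncts: 5 clauses.

5


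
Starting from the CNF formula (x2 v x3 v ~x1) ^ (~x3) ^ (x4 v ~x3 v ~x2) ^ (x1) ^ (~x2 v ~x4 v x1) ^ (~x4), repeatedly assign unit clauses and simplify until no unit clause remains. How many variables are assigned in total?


Unit propagation repeatedly assigns the literal in any unit clause, then simplifies.
Assignments in order: x3 = F, x1 = T, x2 = T, x4 = F.
No further unit clauses remain.
Total variables assigned = 4.

4


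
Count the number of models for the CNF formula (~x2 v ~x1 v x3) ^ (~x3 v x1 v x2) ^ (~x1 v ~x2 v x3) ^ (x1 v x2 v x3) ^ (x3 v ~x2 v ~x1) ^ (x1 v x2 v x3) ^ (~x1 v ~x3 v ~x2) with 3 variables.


Enumerate all 8 truth assignments over 3 variables.
Test each against every clause.
Satisfying assignments found: 4.

4


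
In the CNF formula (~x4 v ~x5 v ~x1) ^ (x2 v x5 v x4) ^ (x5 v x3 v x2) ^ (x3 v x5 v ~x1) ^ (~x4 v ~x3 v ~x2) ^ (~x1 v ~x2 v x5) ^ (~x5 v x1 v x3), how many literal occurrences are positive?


Scan each clause for unnegated literals.
Clause 1: 0 positive; Clause 2: 3 positive; Clause 3: 3 positive; Clause 4: 2 positive; Clause 5: 0 positive; Clause 6: 1 positive; Clause 7: 2 positive.
Total positive literal occurrences = 11.

11


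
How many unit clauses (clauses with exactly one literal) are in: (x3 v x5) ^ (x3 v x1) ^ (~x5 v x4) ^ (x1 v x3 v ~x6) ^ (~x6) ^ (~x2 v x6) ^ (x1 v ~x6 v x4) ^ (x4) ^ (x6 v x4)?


A unit clause contains exactly one literal.
Unit clauses found: (~x6), (x4).
Count = 2.

2


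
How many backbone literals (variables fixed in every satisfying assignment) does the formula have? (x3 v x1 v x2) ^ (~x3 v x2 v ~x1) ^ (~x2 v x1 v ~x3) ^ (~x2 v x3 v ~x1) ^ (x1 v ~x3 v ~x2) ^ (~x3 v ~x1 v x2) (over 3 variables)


Find all satisfying assignments: 4 model(s).
Check which variables have the same value in every model.
No variable is fixed across all models.
Backbone size = 0.

0


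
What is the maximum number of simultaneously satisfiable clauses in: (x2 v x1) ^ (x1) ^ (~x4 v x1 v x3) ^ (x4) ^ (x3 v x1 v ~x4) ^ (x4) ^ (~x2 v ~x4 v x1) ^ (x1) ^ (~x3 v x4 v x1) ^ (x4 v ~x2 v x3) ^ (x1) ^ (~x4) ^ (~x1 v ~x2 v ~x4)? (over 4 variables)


Enumerate all 16 truth assignments.
For each, count how many of the 13 clauses are satisfied.
The formula is not fully satisfiable, so the maximum is below 13.
Maximum simultaneously satisfiable clauses = 12.

12


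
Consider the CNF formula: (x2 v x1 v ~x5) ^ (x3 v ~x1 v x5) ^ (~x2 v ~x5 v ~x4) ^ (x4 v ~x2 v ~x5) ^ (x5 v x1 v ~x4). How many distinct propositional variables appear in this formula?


Identify each distinct variable in the formula.
Variables found: x1, x2, x3, x4, x5.
Total distinct variables = 5.

5


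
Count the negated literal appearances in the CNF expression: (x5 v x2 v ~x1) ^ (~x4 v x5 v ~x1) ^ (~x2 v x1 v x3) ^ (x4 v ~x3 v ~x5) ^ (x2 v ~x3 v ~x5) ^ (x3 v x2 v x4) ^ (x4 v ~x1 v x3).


Scan each clause for negated literals.
Clause 1: 1 negative; Clause 2: 2 negative; Clause 3: 1 negative; Clause 4: 2 negative; Clause 5: 2 negative; Clause 6: 0 negative; Clause 7: 1 negative.
Total negative literal occurrences = 9.

9


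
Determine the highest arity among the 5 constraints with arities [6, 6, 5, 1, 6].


The arities are: 6, 6, 5, 1, 6.
Scan for the maximum value.
Maximum arity = 6.

6


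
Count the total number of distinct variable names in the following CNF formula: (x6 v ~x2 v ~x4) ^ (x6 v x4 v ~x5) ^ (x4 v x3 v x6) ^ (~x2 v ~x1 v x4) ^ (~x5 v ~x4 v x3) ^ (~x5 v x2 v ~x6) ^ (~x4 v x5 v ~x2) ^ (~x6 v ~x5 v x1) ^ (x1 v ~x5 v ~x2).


Identify each distinct variable in the formula.
Variables found: x1, x2, x3, x4, x5, x6.
Total distinct variables = 6.

6


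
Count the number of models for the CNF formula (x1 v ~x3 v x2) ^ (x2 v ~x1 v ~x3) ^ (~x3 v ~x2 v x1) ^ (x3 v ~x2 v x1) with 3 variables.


Enumerate all 8 truth assignments over 3 variables.
Test each against every clause.
Satisfying assignments found: 4.

4


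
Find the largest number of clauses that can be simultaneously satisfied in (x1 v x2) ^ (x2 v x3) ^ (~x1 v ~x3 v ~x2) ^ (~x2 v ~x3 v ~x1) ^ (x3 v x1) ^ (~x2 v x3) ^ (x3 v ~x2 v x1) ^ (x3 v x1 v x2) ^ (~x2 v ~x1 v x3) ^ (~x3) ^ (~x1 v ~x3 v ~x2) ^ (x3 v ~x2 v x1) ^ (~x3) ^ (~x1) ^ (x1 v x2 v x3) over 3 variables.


Enumerate all 8 truth assignments.
For each, count how many of the 15 clauses are satisfied.
The formula is not fully satisfiable, so the maximum is below 15.
Maximum simultaneously satisfiable clauses = 13.

13


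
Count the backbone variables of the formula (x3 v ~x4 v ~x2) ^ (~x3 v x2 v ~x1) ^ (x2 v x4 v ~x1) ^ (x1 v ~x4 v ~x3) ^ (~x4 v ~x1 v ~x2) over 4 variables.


Find all satisfying assignments: 8 model(s).
Check which variables have the same value in every model.
No variable is fixed across all models.
Backbone size = 0.

0


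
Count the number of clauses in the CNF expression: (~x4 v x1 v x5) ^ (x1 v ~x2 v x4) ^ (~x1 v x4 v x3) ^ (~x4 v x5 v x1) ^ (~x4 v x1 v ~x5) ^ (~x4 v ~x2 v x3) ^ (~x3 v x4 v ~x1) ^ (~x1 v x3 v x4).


Each group enclosed in parentheses joined by ^ is one clause.
Counting the conjuncts: 8 clauses.

8


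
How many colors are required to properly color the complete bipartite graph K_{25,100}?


K_{25,100} is bipartite by definition: the two parts are independent sets, with every edge crossing between them.
Color all vertices in one part with color 1 and all vertices in the other part with color 2.
Since the graph has at least one edge, one color does not suffice.
Chromatic number = 2.

2


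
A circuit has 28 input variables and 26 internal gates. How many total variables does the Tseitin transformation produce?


The Tseitin transformation introduces one auxiliary variable per gate.
Total variables = inputs + gates = 28 + 26 = 54.

54


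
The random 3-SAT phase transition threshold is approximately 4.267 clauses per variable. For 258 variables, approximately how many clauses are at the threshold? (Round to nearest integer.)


The 3-SAT phase transition occurs at approximately 4.267 clauses per variable.
m = 4.267 * 258 = 1100.886.
Rounded to nearest integer: 1101.

1101


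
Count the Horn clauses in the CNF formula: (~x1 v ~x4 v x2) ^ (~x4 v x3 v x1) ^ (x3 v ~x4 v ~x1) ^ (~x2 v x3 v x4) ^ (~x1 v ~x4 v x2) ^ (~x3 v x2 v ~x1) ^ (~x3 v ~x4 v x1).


A Horn clause has at most one positive literal.
Clause 1: 1 positive lit(s) -> Horn
Clause 2: 2 positive lit(s) -> not Horn
Clause 3: 1 positive lit(s) -> Horn
Clause 4: 2 positive lit(s) -> not Horn
Clause 5: 1 positive lit(s) -> Horn
Clause 6: 1 positive lit(s) -> Horn
Clause 7: 1 positive lit(s) -> Horn
Total Horn clauses = 5.

5


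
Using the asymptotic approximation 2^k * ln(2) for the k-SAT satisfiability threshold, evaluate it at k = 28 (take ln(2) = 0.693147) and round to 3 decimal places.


Using the asymptotic formula: threshold ~ 2^k * ln(2).
2^28 = 268435456.
268435456 * 0.693147 = 186065231.02.

186065231.02


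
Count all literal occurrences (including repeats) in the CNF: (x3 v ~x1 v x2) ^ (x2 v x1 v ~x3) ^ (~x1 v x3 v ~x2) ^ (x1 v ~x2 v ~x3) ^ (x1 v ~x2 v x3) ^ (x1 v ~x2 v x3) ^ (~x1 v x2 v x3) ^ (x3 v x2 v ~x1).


Clause lengths: 3, 3, 3, 3, 3, 3, 3, 3.
Sum = 3 + 3 + 3 + 3 + 3 + 3 + 3 + 3 = 24.

24


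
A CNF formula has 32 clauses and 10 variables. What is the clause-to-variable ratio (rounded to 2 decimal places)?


Clause-to-variable ratio = clauses / variables.
32 / 10 = 3.2.

3.2


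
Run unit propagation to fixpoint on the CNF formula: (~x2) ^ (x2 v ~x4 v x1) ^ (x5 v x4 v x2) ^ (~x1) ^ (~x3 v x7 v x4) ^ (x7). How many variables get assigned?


Unit propagation repeatedly assigns the literal in any unit clause, then simplifies.
Assignments in order: x2 = F, x1 = F, x4 = F, x5 = T, x7 = T.
No further unit clauses remain.
Total variables assigned = 5.

5


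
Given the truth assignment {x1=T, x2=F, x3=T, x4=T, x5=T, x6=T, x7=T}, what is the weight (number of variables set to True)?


The weight is the number of variables assigned True.
True variables: x1, x3, x4, x5, x6, x7.
Weight = 6.

6


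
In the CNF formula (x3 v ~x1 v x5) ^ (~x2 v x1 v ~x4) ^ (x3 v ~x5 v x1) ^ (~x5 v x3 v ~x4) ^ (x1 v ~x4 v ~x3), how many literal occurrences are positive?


Scan each clause for unnegated literals.
Clause 1: 2 positive; Clause 2: 1 positive; Clause 3: 2 positive; Clause 4: 1 positive; Clause 5: 1 positive.
Total positive literal occurrences = 7.

7


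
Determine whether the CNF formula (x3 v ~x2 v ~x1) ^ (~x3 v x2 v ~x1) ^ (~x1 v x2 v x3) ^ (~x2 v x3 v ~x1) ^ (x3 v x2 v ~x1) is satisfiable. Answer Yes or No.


Check all 8 possible truth assignments.
Number of satisfying assignments found: 5.
The formula is satisfiable.

Yes


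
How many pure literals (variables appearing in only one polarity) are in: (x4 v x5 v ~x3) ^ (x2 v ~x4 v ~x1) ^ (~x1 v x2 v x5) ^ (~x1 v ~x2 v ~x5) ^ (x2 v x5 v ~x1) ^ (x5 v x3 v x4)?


A pure literal appears in only one polarity across all clauses.
Pure literals: x1 (negative only).
Count = 1.

1


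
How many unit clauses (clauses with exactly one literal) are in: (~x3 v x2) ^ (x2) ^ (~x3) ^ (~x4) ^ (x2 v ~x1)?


A unit clause contains exactly one literal.
Unit clauses found: (x2), (~x3), (~x4).
Count = 3.

3


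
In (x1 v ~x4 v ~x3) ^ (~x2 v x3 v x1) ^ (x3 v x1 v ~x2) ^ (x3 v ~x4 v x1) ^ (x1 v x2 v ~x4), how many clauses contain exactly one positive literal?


A definite clause has exactly one positive literal.
Clause 1: 1 positive -> definite
Clause 2: 2 positive -> not definite
Clause 3: 2 positive -> not definite
Clause 4: 2 positive -> not definite
Clause 5: 2 positive -> not definite
Definite clause count = 1.

1


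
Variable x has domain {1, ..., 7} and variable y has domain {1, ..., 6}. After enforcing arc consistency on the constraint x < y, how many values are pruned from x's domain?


For the constraint x < y, x needs a supporting value in y's domain.
x can be at most 5 (one less than y's maximum).
Valid x values from domain: 5 out of 7.
Pruned = 7 - 5 = 2.

2


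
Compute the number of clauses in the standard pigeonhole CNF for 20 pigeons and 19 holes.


The PHP encoding has two parts:
1) At-least-one-hole clauses: 20 (one per pigeon, each with 19 literals).
2) At-most-one-pigeon-per-hole clauses: 19 holes * C(20,2) = 19 * 190 = 3610.
Total clauses = 20 + 3610 = 3630.

3630


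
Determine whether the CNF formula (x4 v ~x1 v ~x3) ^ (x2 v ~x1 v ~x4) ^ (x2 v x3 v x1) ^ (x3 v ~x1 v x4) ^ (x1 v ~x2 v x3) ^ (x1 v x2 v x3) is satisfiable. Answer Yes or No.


Check all 16 possible truth assignments.
Number of satisfying assignments found: 6.
The formula is satisfiable.

Yes


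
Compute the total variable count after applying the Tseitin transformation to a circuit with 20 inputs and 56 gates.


The Tseitin transformation introduces one auxiliary variable per gate.
Total variables = inputs + gates = 20 + 56 = 76.

76


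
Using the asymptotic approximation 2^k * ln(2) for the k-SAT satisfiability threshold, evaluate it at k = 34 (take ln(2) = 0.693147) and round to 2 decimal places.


Using the asymptotic formula: threshold ~ 2^k * ln(2).
2^34 = 17179869184.
17179869184 * 0.693147 = 11908174785.28.

11908174785.28


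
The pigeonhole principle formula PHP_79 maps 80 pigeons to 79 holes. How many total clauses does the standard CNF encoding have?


The PHP encoding has two parts:
1) At-least-one-hole clauses: 80 (one per pigeon, each with 79 literals).
2) At-most-one-pigeon-per-hole clauses: 79 holes * C(80,2) = 79 * 3160 = 249640.
Total clauses = 80 + 249640 = 249720.

249720


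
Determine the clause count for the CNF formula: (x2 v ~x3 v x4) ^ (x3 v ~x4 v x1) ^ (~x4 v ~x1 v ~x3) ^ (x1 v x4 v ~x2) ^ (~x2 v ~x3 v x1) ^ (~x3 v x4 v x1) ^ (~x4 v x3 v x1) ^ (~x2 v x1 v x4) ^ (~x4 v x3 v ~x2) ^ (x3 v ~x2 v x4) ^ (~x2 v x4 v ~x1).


Each group enclosed in parentheses joined by ^ is one clause.
Counting the conjuncts: 11 clauses.

11


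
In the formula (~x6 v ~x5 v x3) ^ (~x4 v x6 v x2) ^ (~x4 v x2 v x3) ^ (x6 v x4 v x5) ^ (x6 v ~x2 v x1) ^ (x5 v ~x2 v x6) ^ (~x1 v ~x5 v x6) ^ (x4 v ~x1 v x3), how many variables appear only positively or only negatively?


A pure literal appears in only one polarity across all clauses.
Pure literals: x3 (positive only).
Count = 1.

1


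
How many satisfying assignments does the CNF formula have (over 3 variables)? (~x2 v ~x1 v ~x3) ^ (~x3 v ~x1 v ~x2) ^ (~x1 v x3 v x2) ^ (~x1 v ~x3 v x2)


Enumerate all 8 truth assignments over 3 variables.
Test each against every clause.
Satisfying assignments found: 5.

5


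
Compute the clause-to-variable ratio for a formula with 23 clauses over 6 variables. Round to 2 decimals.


Clause-to-variable ratio = clauses / variables.
23 / 6 = 3.83.

3.83


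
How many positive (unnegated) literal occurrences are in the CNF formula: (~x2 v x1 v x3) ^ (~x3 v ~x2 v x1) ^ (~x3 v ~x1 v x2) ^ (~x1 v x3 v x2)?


Scan each clause for unnegated literals.
Clause 1: 2 positive; Clause 2: 1 positive; Clause 3: 1 positive; Clause 4: 2 positive.
Total positive literal occurrences = 6.

6


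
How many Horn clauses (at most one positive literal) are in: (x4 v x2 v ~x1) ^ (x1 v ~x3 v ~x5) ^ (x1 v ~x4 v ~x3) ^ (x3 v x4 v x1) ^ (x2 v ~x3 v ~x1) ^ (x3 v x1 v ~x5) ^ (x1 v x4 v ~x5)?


A Horn clause has at most one positive literal.
Clause 1: 2 positive lit(s) -> not Horn
Clause 2: 1 positive lit(s) -> Horn
Clause 3: 1 positive lit(s) -> Horn
Clause 4: 3 positive lit(s) -> not Horn
Clause 5: 1 positive lit(s) -> Horn
Clause 6: 2 positive lit(s) -> not Horn
Clause 7: 2 positive lit(s) -> not Horn
Total Horn clauses = 3.

3


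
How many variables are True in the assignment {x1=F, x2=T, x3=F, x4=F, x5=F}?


The weight is the number of variables assigned True.
True variables: x2.
Weight = 1.

1


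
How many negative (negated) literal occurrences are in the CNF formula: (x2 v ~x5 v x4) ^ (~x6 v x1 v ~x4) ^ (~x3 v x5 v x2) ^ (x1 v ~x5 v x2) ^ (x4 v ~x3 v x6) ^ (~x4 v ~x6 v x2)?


Scan each clause for negated literals.
Clause 1: 1 negative; Clause 2: 2 negative; Clause 3: 1 negative; Clause 4: 1 negative; Clause 5: 1 negative; Clause 6: 2 negative.
Total negative literal occurrences = 8.

8


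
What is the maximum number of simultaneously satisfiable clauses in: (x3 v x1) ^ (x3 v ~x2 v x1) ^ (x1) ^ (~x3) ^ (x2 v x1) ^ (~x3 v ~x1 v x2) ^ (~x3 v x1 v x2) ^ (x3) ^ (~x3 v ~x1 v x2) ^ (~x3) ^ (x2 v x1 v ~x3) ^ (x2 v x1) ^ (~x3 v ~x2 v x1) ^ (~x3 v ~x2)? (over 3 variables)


Enumerate all 8 truth assignments.
For each, count how many of the 14 clauses are satisfied.
The formula is not fully satisfiable, so the maximum is below 14.
Maximum simultaneously satisfiable clauses = 13.

13


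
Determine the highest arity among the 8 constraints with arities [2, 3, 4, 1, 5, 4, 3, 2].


The arities are: 2, 3, 4, 1, 5, 4, 3, 2.
Scan for the maximum value.
Maximum arity = 5.

5


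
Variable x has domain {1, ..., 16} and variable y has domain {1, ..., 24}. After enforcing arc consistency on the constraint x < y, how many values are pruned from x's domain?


For the constraint x < y, x needs a supporting value in y's domain.
x can be at most 23 (one less than y's maximum).
Valid x values from domain: 16 out of 16.
Pruned = 16 - 16 = 0.

0


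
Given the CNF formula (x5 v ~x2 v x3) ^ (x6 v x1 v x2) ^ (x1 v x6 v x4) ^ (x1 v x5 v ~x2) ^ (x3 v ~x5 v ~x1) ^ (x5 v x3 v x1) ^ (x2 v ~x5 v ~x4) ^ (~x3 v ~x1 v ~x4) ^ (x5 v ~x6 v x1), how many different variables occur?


Identify each distinct variable in the formula.
Variables found: x1, x2, x3, x4, x5, x6.
Total distinct variables = 6.

6


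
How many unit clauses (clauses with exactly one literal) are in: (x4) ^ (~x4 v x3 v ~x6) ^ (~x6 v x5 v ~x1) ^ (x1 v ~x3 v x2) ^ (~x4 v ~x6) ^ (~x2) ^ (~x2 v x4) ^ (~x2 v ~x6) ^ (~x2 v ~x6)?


A unit clause contains exactly one literal.
Unit clauses found: (x4), (~x2).
Count = 2.

2


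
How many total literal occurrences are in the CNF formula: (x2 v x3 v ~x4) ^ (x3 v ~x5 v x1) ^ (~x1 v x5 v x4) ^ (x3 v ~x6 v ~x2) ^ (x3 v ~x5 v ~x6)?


Clause lengths: 3, 3, 3, 3, 3.
Sum = 3 + 3 + 3 + 3 + 3 = 15.

15


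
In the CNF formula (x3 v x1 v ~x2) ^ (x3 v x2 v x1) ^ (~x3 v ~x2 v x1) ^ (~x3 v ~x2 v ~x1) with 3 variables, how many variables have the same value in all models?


Find all satisfying assignments: 4 model(s).
Check which variables have the same value in every model.
No variable is fixed across all models.
Backbone size = 0.

0


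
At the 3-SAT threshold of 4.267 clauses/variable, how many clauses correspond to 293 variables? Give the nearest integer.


The 3-SAT phase transition occurs at approximately 4.267 clauses per variable.
m = 4.267 * 293 = 1250.231.
Rounded to nearest integer: 1250.

1250


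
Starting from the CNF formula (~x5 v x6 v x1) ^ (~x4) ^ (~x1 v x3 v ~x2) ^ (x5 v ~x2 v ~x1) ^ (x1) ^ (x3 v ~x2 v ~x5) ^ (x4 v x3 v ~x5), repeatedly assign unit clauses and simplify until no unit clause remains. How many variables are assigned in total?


Unit propagation repeatedly assigns the literal in any unit clause, then simplifies.
Assignments in order: x4 = F, x1 = T.
No further unit clauses remain.
Total variables assigned = 2.

2


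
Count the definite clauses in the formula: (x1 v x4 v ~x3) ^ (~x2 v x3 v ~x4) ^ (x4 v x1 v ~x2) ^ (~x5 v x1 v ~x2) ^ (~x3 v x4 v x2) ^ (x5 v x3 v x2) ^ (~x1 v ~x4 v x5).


A definite clause has exactly one positive literal.
Clause 1: 2 positive -> not definite
Clause 2: 1 positive -> definite
Clause 3: 2 positive -> not definite
Clause 4: 1 positive -> definite
Clause 5: 2 positive -> not definite
Clause 6: 3 positive -> not definite
Clause 7: 1 positive -> definite
Definite clause count = 3.

3


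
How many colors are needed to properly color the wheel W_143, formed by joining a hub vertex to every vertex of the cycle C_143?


W_143 consists of the cycle C_143 together with a hub vertex adjacent to every cycle vertex.
The cycle C_143 needs 3 colors (odd cycle -> 3).
The hub is adjacent to every cycle vertex, so it must receive a new color distinct from all of them.
Chromatic number = 3 + 1 = 4.

4


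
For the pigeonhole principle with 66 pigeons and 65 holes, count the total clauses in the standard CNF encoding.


The PHP encoding has two parts:
1) At-least-one-hole clauses: 66 (one per pigeon, each with 65 literals).
2) At-most-one-pigeon-per-hole clauses: 65 holes * C(66,2) = 65 * 2145 = 139425.
Total clauses = 66 + 139425 = 139491.

139491


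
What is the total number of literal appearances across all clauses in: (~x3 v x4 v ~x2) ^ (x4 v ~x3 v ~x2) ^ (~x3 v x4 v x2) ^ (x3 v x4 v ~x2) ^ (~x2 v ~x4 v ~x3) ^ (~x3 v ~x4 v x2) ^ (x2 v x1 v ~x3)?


Clause lengths: 3, 3, 3, 3, 3, 3, 3.
Sum = 3 + 3 + 3 + 3 + 3 + 3 + 3 = 21.

21


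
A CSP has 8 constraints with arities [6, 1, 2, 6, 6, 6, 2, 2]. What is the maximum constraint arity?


The arities are: 6, 1, 2, 6, 6, 6, 2, 2.
Scan for the maximum value.
Maximum arity = 6.

6


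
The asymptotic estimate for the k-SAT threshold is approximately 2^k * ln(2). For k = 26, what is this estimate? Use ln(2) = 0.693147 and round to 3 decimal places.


Using the asymptotic formula: threshold ~ 2^k * ln(2).
2^26 = 67108864.
67108864 * 0.693147 = 46516307.755.

46516307.755


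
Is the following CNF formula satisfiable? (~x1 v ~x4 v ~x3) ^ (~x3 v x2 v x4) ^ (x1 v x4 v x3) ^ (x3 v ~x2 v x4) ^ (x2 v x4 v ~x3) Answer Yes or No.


Check all 16 possible truth assignments.
Number of satisfying assignments found: 9.
The formula is satisfiable.

Yes


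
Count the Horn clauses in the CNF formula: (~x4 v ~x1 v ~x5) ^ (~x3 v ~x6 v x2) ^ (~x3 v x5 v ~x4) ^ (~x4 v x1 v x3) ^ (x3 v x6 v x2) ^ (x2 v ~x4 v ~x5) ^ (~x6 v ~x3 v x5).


A Horn clause has at most one positive literal.
Clause 1: 0 positive lit(s) -> Horn
Clause 2: 1 positive lit(s) -> Horn
Clause 3: 1 positive lit(s) -> Horn
Clause 4: 2 positive lit(s) -> not Horn
Clause 5: 3 positive lit(s) -> not Horn
Clause 6: 1 positive lit(s) -> Horn
Clause 7: 1 positive lit(s) -> Horn
Total Horn clauses = 5.

5


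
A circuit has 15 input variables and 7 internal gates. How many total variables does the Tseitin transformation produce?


The Tseitin transformation introduces one auxiliary variable per gate.
Total variables = inputs + gates = 15 + 7 = 22.

22


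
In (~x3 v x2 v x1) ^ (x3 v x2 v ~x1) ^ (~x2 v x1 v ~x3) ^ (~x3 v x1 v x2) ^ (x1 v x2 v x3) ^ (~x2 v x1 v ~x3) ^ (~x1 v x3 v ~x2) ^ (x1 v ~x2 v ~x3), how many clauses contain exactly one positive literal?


A definite clause has exactly one positive literal.
Clause 1: 2 positive -> not definite
Clause 2: 2 positive -> not definite
Clause 3: 1 positive -> definite
Clause 4: 2 positive -> not definite
Clause 5: 3 positive -> not definite
Clause 6: 1 positive -> definite
Clause 7: 1 positive -> definite
Clause 8: 1 positive -> definite
Definite clause count = 4.

4


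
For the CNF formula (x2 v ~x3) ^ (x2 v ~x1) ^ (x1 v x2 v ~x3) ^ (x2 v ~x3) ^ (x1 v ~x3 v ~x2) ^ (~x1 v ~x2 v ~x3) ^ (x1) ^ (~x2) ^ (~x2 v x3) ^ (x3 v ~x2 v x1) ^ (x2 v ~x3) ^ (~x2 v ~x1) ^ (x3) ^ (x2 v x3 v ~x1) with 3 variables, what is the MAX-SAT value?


Enumerate all 8 truth assignments.
For each, count how many of the 14 clauses are satisfied.
The formula is not fully satisfiable, so the maximum is below 14.
Maximum simultaneously satisfiable clauses = 12.

12


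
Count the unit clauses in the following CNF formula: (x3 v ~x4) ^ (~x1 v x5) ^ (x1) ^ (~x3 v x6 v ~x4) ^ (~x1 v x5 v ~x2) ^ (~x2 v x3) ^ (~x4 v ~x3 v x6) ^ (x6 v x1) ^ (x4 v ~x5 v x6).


A unit clause contains exactly one literal.
Unit clauses found: (x1).
Count = 1.

1


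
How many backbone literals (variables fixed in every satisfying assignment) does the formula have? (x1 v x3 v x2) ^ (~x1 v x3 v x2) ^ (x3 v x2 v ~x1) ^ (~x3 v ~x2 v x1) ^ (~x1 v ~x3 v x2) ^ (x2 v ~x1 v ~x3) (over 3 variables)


Find all satisfying assignments: 4 model(s).
Check which variables have the same value in every model.
No variable is fixed across all models.
Backbone size = 0.

0


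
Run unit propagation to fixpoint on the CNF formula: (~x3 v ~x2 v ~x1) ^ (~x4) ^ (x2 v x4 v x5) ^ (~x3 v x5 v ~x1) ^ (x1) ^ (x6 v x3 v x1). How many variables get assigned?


Unit propagation repeatedly assigns the literal in any unit clause, then simplifies.
Assignments in order: x4 = F, x1 = T.
No further unit clauses remain.
Total variables assigned = 2.

2


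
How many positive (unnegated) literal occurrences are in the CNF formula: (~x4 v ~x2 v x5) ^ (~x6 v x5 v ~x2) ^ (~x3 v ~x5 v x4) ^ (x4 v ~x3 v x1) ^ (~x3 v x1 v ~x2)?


Scan each clause for unnegated literals.
Clause 1: 1 positive; Clause 2: 1 positive; Clause 3: 1 positive; Clause 4: 2 positive; Clause 5: 1 positive.
Total positive literal occurrences = 6.

6


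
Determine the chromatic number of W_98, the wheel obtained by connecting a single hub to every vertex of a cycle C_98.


W_98 consists of the cycle C_98 together with a hub vertex adjacent to every cycle vertex.
The cycle C_98 needs 2 colors (even cycle -> 2).
The hub is adjacent to every cycle vertex, so it must receive a new color distinct from all of them.
Chromatic number = 2 + 1 = 3.

3


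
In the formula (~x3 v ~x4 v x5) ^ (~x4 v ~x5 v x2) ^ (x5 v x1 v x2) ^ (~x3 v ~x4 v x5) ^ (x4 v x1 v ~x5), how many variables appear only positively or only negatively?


A pure literal appears in only one polarity across all clauses.
Pure literals: x1 (positive only), x2 (positive only), x3 (negative only).
Count = 3.

3


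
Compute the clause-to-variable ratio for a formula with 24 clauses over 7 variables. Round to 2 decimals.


Clause-to-variable ratio = clauses / variables.
24 / 7 = 3.43.

3.43


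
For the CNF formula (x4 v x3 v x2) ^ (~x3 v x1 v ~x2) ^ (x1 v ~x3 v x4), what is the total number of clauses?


Each group enclosed in parentheses joined by ^ is one clause.
Counting the conjuncts: 3 clauses.

3


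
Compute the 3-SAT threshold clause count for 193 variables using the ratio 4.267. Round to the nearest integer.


The 3-SAT phase transition occurs at approximately 4.267 clauses per variable.
m = 4.267 * 193 = 823.531.
Rounded to nearest integer: 824.

824


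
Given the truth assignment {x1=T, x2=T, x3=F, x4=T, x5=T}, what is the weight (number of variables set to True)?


The weight is the number of variables assigned True.
True variables: x1, x2, x4, x5.
Weight = 4.

4


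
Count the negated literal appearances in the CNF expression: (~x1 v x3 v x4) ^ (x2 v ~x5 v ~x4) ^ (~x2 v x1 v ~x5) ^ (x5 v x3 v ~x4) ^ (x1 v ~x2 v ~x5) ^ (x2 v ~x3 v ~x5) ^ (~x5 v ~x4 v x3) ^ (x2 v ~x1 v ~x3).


Scan each clause for negated literals.
Clause 1: 1 negative; Clause 2: 2 negative; Clause 3: 2 negative; Clause 4: 1 negative; Clause 5: 2 negative; Clause 6: 2 negative; Clause 7: 2 negative; Clause 8: 2 negative.
Total negative literal occurrences = 14.

14


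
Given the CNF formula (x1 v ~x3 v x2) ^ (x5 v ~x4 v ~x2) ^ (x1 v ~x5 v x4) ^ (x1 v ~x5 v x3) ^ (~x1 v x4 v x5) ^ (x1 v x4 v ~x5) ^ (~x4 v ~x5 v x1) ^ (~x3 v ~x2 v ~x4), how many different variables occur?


Identify each distinct variable in the formula.
Variables found: x1, x2, x3, x4, x5.
Total distinct variables = 5.

5


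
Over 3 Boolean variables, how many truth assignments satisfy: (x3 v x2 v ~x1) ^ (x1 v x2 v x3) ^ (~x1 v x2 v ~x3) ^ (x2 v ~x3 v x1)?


Enumerate all 8 truth assignments over 3 variables.
Test each against every clause.
Satisfying assignments found: 4.

4


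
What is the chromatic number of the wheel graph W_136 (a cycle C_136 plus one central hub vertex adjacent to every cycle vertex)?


W_136 consists of the cycle C_136 together with a hub vertex adjacent to every cycle vertex.
The cycle C_136 needs 2 colors (even cycle -> 2).
The hub is adjacent to every cycle vertex, so it must receive a new color distinct from all of them.
Chromatic number = 2 + 1 = 3.

3


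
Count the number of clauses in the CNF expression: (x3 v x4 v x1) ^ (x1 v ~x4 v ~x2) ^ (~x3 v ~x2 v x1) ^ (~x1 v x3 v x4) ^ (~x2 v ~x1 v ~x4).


Each group enclosed in parentheses joined by ^ is one clause.
Counting the conjuncts: 5 clauses.

5


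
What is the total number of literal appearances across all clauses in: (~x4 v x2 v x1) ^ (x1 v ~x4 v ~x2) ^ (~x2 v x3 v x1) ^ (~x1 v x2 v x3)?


Clause lengths: 3, 3, 3, 3.
Sum = 3 + 3 + 3 + 3 = 12.

12


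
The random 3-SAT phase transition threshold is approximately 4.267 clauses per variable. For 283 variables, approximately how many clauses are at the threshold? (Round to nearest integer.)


The 3-SAT phase transition occurs at approximately 4.267 clauses per variable.
m = 4.267 * 283 = 1207.561.
Rounded to nearest integer: 1208.

1208


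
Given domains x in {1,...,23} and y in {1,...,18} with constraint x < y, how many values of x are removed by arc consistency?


For the constraint x < y, x needs a supporting value in y's domain.
x can be at most 17 (one less than y's maximum).
Valid x values from domain: 17 out of 23.
Pruned = 23 - 17 = 6.

6


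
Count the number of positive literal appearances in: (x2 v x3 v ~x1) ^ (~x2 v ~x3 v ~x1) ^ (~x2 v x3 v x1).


Scan each clause for unnegated literals.
Clause 1: 2 positive; Clause 2: 0 positive; Clause 3: 2 positive.
Total positive literal occurrences = 4.

4


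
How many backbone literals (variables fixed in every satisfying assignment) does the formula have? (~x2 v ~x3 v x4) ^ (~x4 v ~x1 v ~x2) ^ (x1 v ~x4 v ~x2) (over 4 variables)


Find all satisfying assignments: 10 model(s).
Check which variables have the same value in every model.
No variable is fixed across all models.
Backbone size = 0.

0


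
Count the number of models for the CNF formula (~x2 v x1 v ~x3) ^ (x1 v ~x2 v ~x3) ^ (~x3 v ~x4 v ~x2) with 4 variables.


Enumerate all 16 truth assignments over 4 variables.
Test each against every clause.
Satisfying assignments found: 13.

13


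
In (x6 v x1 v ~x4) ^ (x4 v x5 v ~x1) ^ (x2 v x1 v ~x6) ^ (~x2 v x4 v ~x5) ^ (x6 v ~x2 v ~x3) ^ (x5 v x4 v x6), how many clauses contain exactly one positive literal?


A definite clause has exactly one positive literal.
Clause 1: 2 positive -> not definite
Clause 2: 2 positive -> not definite
Clause 3: 2 positive -> not definite
Clause 4: 1 positive -> definite
Clause 5: 1 positive -> definite
Clause 6: 3 positive -> not definite
Definite clause count = 2.

2


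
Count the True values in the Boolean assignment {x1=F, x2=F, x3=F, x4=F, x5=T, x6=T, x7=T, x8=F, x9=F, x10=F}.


The weight is the number of variables assigned True.
True variables: x5, x6, x7.
Weight = 3.

3


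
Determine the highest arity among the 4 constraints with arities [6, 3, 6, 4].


The arities are: 6, 3, 6, 4.
Scan for the maximum value.
Maximum arity = 6.

6


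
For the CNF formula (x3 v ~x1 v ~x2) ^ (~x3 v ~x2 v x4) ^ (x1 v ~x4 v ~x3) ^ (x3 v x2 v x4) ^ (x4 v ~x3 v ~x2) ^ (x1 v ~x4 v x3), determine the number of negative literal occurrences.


Scan each clause for negated literals.
Clause 1: 2 negative; Clause 2: 2 negative; Clause 3: 2 negative; Clause 4: 0 negative; Clause 5: 2 negative; Clause 6: 1 negative.
Total negative literal occurrences = 9.

9


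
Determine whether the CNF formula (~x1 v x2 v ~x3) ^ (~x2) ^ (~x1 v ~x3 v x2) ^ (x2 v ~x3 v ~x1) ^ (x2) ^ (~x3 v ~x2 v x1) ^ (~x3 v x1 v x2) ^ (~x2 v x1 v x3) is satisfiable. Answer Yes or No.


Check all 8 possible truth assignments.
Number of satisfying assignments found: 0.
The formula is unsatisfiable.

No


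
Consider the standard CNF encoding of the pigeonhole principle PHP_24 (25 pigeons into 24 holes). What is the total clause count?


The PHP encoding has two parts:
1) At-least-one-hole clauses: 25 (one per pigeon, each with 24 literals).
2) At-most-one-pigeon-per-hole clauses: 24 holes * C(25,2) = 24 * 300 = 7200.
Total clauses = 25 + 7200 = 7225.

7225


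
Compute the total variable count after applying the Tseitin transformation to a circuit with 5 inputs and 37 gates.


The Tseitin transformation introduces one auxiliary variable per gate.
Total variables = inputs + gates = 5 + 37 = 42.

42


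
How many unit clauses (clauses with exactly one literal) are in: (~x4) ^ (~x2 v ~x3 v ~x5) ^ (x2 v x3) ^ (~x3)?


A unit clause contains exactly one literal.
Unit clauses found: (~x4), (~x3).
Count = 2.

2


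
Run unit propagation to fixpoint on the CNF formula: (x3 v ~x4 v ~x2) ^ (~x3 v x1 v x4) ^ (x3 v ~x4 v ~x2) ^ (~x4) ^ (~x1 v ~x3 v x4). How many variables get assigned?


Unit propagation repeatedly assigns the literal in any unit clause, then simplifies.
Assignments in order: x4 = F.
No further unit clauses remain.
Total variables assigned = 1.

1


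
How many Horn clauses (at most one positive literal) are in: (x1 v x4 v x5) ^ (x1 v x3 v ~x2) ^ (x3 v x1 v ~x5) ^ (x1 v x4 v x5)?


A Horn clause has at most one positive literal.
Clause 1: 3 positive lit(s) -> not Horn
Clause 2: 2 positive lit(s) -> not Horn
Clause 3: 2 positive lit(s) -> not Horn
Clause 4: 3 positive lit(s) -> not Horn
Total Horn clauses = 0.

0


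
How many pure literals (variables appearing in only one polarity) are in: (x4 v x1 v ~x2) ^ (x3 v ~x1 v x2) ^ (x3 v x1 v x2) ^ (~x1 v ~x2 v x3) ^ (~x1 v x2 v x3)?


A pure literal appears in only one polarity across all clauses.
Pure literals: x3 (positive only), x4 (positive only).
Count = 2.

2


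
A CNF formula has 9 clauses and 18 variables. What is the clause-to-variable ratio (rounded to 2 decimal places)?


Clause-to-variable ratio = clauses / variables.
9 / 18 = 0.5.

0.5


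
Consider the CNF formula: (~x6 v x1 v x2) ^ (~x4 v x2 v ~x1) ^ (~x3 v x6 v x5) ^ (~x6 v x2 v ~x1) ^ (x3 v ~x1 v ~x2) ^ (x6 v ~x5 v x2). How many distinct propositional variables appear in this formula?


Identify each distinct variable in the formula.
Variables found: x1, x2, x3, x4, x5, x6.
Total distinct variables = 6.

6


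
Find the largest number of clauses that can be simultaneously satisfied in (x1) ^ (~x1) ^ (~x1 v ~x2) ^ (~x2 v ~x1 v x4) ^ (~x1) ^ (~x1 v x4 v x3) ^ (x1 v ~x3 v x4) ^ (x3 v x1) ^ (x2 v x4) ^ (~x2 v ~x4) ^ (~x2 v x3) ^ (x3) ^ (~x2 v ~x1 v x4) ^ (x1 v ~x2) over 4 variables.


Enumerate all 16 truth assignments.
For each, count how many of the 14 clauses are satisfied.
The formula is not fully satisfiable, so the maximum is below 14.
Maximum simultaneously satisfiable clauses = 13.

13


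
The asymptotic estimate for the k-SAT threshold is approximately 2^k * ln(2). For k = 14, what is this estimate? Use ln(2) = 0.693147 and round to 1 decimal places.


Using the asymptotic formula: threshold ~ 2^k * ln(2).
2^14 = 16384.
16384 * 0.693147 = 11356.5.

11356.5


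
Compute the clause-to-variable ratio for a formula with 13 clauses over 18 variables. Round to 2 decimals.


Clause-to-variable ratio = clauses / variables.
13 / 18 = 0.72.

0.72
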